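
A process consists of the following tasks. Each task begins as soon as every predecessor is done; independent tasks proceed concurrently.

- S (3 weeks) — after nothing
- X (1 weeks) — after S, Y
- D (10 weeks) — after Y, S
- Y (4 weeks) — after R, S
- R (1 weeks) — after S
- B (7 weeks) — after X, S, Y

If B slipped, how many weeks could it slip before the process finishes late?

Critical path: S→R→Y→D = 3+1+4+10 = 18, so the finish is 18 weeks.
Longest path through B: 16 weeks (earliest finish 16, latest finish 18).
Float = 18 − 16 = 2.

2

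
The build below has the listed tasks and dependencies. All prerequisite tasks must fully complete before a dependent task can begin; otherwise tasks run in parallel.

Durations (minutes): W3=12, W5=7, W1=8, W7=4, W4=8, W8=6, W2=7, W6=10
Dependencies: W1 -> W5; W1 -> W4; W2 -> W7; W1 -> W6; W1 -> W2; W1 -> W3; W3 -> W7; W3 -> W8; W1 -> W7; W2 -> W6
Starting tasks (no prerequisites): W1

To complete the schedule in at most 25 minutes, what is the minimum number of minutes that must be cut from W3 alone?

1

Current finish: 26 minutes; target: 25.
W3 is on every critical path, so each minute cut from W3 cuts the finish by one (this holds down to a finish of 25).
Need 26 − 25 = 1 minute off W3 → W3 becomes 11 minutes, finish becomes 25.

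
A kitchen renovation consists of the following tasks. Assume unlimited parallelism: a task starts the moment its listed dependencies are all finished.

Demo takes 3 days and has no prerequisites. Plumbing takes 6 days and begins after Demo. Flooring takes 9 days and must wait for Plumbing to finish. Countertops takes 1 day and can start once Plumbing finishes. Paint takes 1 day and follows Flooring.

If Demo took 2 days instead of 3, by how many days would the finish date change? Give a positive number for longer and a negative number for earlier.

Actual critical path: Demo→Plumbing→Flooring→Paint = 3+6+9+1 = 19 ⇒ 19 days.
Since Demo is critical, the -1 change carries straight to that chain (now 18 days).
The critical path is still Demo→Plumbing→Flooring→Paint; finish is now 18 days.
Change in finish: 18 − 19 = -1 days.

-1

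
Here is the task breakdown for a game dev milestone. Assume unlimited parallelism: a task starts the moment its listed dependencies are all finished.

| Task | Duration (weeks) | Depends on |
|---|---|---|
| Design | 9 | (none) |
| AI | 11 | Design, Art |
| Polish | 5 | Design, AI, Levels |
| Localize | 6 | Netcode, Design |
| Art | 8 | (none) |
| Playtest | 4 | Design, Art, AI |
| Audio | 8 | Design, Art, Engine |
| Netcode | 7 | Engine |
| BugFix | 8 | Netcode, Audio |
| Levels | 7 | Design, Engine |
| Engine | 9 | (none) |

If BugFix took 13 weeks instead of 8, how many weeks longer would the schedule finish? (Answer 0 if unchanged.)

5

The binding path is Design→Audio→BugFix = 9+8+8 = 25; finish at 25 weeks.
BugFix lies on that path, so at 13 weeks the path becomes 30 weeks.
No other chain overtakes it, so the finish is 30 weeks.
Change in finish: 30 − 25 = +5 weeks.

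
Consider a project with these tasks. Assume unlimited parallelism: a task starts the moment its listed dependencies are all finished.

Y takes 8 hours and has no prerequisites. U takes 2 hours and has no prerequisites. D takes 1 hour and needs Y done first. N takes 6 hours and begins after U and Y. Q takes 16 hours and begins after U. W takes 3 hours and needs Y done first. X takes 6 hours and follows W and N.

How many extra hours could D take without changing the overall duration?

11

Y→N→X = 8+6+6 = 20 sets the makespan at 20 hours.
D finishes as early as 9 and must finish by 20.
Slack of D = 19 − 8 = 11 hours.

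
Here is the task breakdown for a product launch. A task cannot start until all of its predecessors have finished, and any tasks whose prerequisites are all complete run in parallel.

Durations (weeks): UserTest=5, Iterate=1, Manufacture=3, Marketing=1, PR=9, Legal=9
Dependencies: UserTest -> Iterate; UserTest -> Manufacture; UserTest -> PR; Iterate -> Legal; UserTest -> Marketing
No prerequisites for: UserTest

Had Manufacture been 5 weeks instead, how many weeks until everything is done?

Baseline: UserTest→Iterate→Legal = 5+1+9 = 15 → 15 weeks.
Manufacture is off the critical path — its longest chain is 8 weeks, giving 7 of slack.
The critical path is still UserTest→Iterate→Legal; finish is now 15 weeks.

15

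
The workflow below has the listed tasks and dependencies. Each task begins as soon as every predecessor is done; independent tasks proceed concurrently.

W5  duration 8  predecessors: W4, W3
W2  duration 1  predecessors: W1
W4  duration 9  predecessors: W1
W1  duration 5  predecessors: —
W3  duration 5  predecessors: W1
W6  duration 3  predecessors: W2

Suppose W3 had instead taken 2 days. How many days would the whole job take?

22

As given, the longest chain is W1→W4→W5 = 5+9+8 = 22, so the finish is 22 days.
W3 is off the critical path — its longest chain is 18 days, giving 4 of slack.
The critical path is still W1→W4→W5; finish is now 22 days.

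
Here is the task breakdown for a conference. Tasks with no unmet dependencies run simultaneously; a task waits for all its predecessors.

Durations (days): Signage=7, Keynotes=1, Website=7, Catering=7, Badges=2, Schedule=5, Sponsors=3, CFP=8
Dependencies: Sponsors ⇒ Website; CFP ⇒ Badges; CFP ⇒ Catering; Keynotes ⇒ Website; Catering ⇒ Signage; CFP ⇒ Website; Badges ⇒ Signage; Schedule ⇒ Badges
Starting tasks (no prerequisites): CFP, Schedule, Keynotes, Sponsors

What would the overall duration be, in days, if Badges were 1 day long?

22

Baseline: CFP→Catering→Signage = 8+7+7 = 22 → 22 days.
The longest path through Badges is only 17 days, so Badges has float 5.
No other chain overtakes it, so the finish is 22 days.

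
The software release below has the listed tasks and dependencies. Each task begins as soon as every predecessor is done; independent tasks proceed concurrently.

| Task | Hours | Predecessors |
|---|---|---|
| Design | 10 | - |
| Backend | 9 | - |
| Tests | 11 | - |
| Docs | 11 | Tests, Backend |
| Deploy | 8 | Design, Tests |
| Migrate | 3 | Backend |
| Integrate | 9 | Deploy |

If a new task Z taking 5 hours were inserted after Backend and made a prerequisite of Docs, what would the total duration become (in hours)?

28

Originally the job takes 28 hours.
With Z inserted, Docs now waits for max(Tests, Backend, Z).
New critical path: Tests→Deploy→Integrate = 11+8+9 = 28 ⇒ 28 hours.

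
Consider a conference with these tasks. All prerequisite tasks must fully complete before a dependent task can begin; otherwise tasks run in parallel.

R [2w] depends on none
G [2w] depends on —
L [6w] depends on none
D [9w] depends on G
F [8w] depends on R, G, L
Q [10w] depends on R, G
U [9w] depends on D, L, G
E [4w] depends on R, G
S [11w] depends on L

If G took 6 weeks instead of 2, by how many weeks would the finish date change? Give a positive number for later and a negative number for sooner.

4

Actual critical path: G→D→U = 2+9+9 = 20 ⇒ 20 weeks.
Since G is critical, the +4 change carries straight to that chain (now 24 weeks).
No other chain overtakes it, so the finish is 24 weeks.
Change in finish: 24 − 20 = +4 weeks.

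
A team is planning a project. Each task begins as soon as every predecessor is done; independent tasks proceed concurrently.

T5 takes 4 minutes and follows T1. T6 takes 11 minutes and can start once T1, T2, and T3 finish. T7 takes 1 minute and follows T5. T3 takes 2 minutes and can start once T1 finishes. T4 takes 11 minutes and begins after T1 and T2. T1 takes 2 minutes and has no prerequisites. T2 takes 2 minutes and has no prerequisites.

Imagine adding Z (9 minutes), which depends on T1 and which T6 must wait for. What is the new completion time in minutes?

Originally the plan takes 15 minutes.
With Z inserted, T6 now waits for max(T1, T2, T3, Z).
New critical path: T1→Z→T6 = 2+9+11 = 22 ⇒ 22 minutes.

22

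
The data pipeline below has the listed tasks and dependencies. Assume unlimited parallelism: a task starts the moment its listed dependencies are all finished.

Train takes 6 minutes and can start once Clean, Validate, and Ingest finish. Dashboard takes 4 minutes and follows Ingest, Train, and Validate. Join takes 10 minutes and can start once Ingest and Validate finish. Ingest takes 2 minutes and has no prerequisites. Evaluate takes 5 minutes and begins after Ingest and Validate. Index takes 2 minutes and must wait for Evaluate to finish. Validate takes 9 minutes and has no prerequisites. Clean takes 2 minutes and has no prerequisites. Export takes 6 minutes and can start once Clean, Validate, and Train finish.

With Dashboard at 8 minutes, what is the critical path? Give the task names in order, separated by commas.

Validate, Train, Dashboard

Baseline: Validate→Train→Export = 9+6+6 = 21 → 21 minutes.
Dashboard is off the critical path — its longest chain is 19 minutes, giving 2 of slack.
Now Validate→Train→Dashboard = 9+6+8 = 23 is longest, so the finish becomes 23 minutes.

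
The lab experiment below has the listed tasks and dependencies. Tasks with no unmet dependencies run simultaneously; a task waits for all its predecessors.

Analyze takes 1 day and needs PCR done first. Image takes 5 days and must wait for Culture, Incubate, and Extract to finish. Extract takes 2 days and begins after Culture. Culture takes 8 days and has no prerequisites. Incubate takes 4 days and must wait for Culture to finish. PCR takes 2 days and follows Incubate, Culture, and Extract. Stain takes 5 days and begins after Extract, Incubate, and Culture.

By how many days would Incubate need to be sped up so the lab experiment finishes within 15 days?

2

Current finish: 17 days; target: 15.
Incubate is on every critical path, so each day cut from Incubate cuts the finish by one (this holds down to a finish of 15).
Need 17 − 15 = 2 days off Incubate → Incubate becomes 2 days, finish becomes 15.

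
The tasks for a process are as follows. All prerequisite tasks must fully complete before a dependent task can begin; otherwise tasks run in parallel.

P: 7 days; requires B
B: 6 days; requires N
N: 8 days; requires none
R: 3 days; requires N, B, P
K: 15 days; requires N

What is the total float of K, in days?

1

N→B→P→R = 8+6+7+3 = 24 sets the makespan at 24 days.
The longest chain containing K totals 23 days.
Float = 24 − 23 = 1.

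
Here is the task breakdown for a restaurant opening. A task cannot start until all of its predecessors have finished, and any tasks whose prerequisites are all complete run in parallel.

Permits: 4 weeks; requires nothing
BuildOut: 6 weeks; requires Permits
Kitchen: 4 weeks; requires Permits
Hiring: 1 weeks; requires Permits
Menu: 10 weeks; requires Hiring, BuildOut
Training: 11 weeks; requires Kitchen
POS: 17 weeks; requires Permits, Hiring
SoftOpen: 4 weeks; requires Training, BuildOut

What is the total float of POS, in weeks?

1

Critical path: Permits→Kitchen→Training→SoftOpen = 4+4+11+4 = 23, so the finish is 23 weeks.
The longest chain containing POS totals 22 weeks.
Slack of POS = 6 − 5 = 1 week.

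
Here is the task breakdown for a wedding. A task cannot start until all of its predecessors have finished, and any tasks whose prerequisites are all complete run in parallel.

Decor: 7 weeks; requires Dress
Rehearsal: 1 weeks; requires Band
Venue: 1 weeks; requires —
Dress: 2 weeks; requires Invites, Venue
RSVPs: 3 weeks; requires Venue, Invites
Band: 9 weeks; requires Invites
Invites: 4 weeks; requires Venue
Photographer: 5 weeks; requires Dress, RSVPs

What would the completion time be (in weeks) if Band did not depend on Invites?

14

Original critical path: Venue→Invites→Band→Rehearsal = 1+4+9+1 = 15 ⇒ 15 weeks.
Without Invites→Band, Band's earliest start moves from 5 to 0.
The longest chain is now Venue→Invites→Dress→Decor = 1+4+2+7 = 14, so the wedding takes 14 weeks.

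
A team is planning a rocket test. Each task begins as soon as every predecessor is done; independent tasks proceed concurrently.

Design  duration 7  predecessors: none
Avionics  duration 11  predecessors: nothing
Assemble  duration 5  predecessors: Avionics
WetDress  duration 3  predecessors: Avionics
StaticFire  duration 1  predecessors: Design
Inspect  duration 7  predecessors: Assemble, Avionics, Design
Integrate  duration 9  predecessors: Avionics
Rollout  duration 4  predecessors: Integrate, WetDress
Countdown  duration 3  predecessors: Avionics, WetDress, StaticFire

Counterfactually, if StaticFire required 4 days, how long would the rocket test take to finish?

24

Actual critical path: Avionics→Integrate→Rollout = 11+9+4 = 24 ⇒ 24 days.
StaticFire is off the critical path — its longest chain is 11 days, giving 13 of slack.
No other chain overtakes it, so the finish is 24 days.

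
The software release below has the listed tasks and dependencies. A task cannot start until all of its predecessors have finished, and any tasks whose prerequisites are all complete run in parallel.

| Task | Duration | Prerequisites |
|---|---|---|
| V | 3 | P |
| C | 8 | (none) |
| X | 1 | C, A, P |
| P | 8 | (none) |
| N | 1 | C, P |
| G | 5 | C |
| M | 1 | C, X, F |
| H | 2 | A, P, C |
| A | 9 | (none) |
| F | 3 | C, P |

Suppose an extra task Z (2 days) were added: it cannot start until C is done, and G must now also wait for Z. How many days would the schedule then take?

Originally the schedule takes 13 days.
With Z inserted, G now waits for max(C, Z).
New critical path: C→Z→G = 8+2+5 = 15 ⇒ 15 days.

15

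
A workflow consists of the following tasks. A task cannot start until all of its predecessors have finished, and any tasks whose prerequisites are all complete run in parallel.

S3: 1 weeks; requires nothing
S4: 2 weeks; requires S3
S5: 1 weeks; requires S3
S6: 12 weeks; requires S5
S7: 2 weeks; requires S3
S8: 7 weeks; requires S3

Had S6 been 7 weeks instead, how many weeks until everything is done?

Baseline: S3→S5→S6 = 1+1+12 = 14 → 14 weeks.
S6 is on the critical path; changing it to 7 makes that path 9 weeks.
No other chain overtakes it, so the finish is 9 weeks.

9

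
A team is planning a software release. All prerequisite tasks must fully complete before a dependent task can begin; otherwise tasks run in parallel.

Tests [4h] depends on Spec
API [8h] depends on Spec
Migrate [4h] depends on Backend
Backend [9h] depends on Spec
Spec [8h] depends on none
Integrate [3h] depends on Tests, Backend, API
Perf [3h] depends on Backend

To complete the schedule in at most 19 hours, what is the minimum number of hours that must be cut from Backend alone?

2

Current finish: 21 hours; target: 19.
Backend is on every critical path, so each hour cut from Backend cuts the finish by one (this holds down to a finish of 19).
Need 21 − 19 = 2 hours off Backend → Backend becomes 7 hours, finish becomes 19.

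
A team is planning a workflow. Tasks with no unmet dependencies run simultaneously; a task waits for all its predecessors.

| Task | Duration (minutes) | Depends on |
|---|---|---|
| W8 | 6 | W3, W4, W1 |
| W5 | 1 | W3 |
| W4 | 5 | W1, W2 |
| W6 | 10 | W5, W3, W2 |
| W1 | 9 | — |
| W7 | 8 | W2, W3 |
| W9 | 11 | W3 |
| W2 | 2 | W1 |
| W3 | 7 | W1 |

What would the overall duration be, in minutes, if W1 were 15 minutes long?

The binding path is W1→W3→W5→W6 = 9+7+1+10 = 27; finish at 27 minutes.
Since W1 is critical, the +6 change carries straight to that chain (now 33 minutes).
The critical path is still W1→W3→W5→W6; finish is now 33 minutes.

33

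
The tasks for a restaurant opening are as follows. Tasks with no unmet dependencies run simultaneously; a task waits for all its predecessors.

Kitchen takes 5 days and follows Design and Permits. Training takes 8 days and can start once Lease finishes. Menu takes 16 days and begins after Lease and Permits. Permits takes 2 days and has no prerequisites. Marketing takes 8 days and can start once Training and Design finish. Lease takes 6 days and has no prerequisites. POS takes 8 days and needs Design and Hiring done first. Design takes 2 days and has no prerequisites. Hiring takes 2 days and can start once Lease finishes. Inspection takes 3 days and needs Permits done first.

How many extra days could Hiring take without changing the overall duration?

Critical path: Lease→Menu = 6+16 = 22, so the finish is 22 days.
The longest chain containing Hiring totals 16 days.
Float = 22 − 16 = 6.

6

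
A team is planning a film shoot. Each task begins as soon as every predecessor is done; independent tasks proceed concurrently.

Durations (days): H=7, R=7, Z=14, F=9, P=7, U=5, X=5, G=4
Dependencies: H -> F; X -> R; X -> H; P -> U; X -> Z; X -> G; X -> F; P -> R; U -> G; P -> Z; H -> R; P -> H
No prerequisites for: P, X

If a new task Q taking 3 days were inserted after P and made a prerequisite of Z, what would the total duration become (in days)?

Originally the plan takes 23 days.
With Q inserted, Z now waits for max(P, X, Q).
New critical path: P→Q→Z = 7+3+14 = 24 ⇒ 24 days.

24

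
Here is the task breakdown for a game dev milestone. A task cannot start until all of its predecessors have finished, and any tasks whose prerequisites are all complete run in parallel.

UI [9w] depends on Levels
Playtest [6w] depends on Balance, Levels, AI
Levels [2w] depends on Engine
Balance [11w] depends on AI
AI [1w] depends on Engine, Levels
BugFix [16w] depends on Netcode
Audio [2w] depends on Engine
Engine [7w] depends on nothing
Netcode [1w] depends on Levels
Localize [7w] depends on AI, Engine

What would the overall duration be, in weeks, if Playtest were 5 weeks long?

Actual critical path: Engine→Levels→AI→Balance→Playtest = 7+2+1+11+6 = 27 ⇒ 27 weeks.
Since Playtest is critical, the -1 change carries straight to that chain (now 26 weeks).
No other chain overtakes it, so the finish is 26 weeks.

26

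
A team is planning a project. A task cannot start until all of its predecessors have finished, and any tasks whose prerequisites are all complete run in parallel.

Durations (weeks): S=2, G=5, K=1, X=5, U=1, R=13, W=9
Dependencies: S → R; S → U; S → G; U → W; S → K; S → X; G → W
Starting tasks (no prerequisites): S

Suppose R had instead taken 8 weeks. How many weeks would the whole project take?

Actual critical path: S→G→W = 2+5+9 = 16 ⇒ 16 weeks.
R is off the critical path — its longest chain is 15 weeks, giving 1 of slack.
That remains the longest chain; total 16 weeks.

16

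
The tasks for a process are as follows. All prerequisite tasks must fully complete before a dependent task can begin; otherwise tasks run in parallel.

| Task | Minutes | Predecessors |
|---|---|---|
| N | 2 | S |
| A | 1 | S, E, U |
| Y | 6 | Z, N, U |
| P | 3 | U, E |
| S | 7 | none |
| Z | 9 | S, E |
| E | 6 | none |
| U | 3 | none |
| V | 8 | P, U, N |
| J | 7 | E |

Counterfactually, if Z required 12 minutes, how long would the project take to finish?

25

Critical path before the change: S→Z→Y = 7+9+6 = 22 giving 22 minutes.
Z lies on that path, so at 12 minutes the path becomes 25 minutes.
No other chain overtakes it, so the finish is 25 minutes.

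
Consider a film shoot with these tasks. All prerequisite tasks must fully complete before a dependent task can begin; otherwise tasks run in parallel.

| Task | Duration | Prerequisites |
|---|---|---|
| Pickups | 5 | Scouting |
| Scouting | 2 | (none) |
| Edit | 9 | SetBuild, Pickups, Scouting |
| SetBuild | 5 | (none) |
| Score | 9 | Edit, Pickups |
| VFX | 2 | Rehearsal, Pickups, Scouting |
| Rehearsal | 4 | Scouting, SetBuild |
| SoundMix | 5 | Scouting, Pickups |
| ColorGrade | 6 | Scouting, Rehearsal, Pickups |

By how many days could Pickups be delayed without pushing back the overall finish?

Critical path: Scouting→Pickups→Edit→Score = 2+5+9+9 = 25, so the finish is 25 days.
The longest chain containing Pickups totals 25 days.
Float = 25 − 25 = 0.

0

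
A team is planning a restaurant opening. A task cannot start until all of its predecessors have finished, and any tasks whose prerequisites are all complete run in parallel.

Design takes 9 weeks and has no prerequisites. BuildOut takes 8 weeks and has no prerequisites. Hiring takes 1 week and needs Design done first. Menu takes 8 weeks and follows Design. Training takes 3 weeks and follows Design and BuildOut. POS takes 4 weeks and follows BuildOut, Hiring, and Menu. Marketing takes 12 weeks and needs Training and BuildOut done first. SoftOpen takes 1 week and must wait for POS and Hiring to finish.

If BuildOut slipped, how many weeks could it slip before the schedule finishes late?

Critical path: Design→Training→Marketing = 9+3+12 = 24, so the finish is 24 weeks.
BuildOut finishes as early as 8 and must finish by 9.
So BuildOut can slip 9 − 8 = 1 week.

1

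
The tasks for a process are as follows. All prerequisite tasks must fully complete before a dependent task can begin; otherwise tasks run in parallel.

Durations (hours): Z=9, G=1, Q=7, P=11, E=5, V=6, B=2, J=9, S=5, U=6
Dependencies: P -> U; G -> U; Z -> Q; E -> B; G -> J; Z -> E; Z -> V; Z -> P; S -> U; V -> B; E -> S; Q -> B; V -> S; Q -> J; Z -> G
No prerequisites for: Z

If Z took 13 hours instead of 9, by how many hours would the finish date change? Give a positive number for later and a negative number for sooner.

4

Baseline: Z→P→U = 9+11+6 = 26 → 26 hours.
Z is on the critical path; changing it to 13 makes that path 30 hours.
The critical path is still Z→P→U; finish is now 30 hours.
Change in finish: 30 − 26 = +4 hours.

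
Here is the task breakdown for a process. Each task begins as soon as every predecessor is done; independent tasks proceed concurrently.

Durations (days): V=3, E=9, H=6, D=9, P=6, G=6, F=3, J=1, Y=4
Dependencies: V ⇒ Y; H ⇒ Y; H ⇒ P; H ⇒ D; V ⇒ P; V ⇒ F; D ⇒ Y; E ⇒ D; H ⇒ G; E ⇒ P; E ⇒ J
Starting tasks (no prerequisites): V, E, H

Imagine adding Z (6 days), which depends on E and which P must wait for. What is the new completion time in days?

22

Originally the process takes 22 days.
With Z inserted, P now waits for max(V, H, E, Z).
New critical path: E→D→Y = 9+9+4 = 22 ⇒ 22 days.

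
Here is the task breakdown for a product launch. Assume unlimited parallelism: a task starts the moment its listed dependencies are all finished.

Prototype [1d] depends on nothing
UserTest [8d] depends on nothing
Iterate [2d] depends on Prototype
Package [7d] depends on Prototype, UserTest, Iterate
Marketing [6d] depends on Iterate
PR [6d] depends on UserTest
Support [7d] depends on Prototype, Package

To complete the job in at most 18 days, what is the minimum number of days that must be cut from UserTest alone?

Current finish: 22 days; target: 18.
UserTest is on every critical path, so each day cut from UserTest cuts the finish by one (this holds down to a finish of 17).
Need 22 − 18 = 4 days off UserTest → UserTest becomes 4 days, finish becomes 18.

4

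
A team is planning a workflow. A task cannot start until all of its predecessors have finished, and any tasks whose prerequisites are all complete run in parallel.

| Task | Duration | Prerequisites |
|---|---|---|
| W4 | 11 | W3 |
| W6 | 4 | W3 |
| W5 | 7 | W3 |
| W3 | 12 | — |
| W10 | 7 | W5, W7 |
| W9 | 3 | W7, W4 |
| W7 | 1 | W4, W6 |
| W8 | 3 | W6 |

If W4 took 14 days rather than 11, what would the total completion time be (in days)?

The binding path is W3→W4→W7→W10 = 12+11+1+7 = 31; finish at 31 days.
Since W4 is critical, the +3 change carries straight to that chain (now 34 days).
The critical path is still W3→W4→W7→W10; finish is now 34 days.

34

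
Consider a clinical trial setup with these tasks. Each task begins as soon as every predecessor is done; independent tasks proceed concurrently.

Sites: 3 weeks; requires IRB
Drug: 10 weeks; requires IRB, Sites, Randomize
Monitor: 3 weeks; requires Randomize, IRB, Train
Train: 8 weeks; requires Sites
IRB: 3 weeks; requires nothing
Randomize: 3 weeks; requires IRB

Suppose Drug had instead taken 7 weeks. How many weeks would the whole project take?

17

The binding path is IRB→Sites→Train→Monitor = 3+3+8+3 = 17; finish at 17 weeks.
Drug has 1 week of float (longest path through it is 16).
No other chain overtakes it, so the finish is 17 weeks.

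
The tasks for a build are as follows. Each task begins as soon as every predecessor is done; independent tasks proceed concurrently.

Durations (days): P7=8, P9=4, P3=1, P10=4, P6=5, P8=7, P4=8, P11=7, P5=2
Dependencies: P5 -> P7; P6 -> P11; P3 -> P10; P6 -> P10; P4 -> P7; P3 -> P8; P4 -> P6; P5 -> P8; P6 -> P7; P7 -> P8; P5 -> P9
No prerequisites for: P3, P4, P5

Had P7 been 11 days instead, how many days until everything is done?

Actual critical path: P4→P6→P7→P8 = 8+5+8+7 = 28 ⇒ 28 days.
Since P7 is critical, the +3 change carries straight to that chain (now 31 days).
The critical path is still P4→P6→P7→P8; finish is now 31 days.

31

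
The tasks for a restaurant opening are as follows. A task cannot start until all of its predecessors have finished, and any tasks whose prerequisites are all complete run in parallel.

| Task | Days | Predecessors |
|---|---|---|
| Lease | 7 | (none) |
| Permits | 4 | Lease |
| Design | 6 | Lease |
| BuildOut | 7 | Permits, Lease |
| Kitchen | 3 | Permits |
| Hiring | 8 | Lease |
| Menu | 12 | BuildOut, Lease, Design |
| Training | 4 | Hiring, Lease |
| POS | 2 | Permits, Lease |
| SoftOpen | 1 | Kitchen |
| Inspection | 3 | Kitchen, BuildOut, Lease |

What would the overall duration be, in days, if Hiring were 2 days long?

Baseline: Lease→Permits→BuildOut→Menu = 7+4+7+12 = 30 → 30 days.
Hiring is off the critical path — its longest chain is 19 days, giving 11 of slack.
That remains the longest chain; total 30 days.

30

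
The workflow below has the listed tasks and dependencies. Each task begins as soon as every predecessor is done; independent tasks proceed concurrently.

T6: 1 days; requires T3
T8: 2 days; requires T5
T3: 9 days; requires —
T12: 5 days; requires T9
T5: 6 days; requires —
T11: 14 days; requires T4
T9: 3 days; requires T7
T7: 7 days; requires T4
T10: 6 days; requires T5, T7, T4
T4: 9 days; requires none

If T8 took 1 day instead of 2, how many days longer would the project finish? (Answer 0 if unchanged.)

0

Baseline: T4→T7→T9→T12 = 9+7+3+5 = 24 → 24 days.
The longest path through T8 is only 8 days, so T8 has float 16.
The critical path is still T4→T7→T9→T12; finish is now 24 days.
Change in finish: 24 − 24 = +0 days.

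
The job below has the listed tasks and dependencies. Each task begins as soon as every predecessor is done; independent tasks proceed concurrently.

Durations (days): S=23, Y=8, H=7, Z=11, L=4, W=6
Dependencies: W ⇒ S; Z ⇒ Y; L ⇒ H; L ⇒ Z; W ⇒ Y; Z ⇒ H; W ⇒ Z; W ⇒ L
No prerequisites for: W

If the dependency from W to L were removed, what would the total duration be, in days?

Before: longest chain W→L→Z→Y = 6+4+11+8 = 29, finish 29.
Without W→L, L's earliest start moves from 6 to 0.
The longest chain is now W→S = 6+23 = 29, so the schedule takes 29 days.

29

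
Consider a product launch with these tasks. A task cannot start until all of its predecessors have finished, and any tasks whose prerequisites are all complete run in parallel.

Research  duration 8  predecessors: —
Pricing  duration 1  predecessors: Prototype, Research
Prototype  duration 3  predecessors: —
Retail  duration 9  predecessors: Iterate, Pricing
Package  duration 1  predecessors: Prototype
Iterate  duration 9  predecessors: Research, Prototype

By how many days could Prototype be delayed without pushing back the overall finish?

Critical path: Research→Iterate→Retail = 8+9+9 = 26, so the finish is 26 days.
Longest path through Prototype: 21 days (earliest finish 3, latest finish 8).
Float = 26 − 21 = 5.

5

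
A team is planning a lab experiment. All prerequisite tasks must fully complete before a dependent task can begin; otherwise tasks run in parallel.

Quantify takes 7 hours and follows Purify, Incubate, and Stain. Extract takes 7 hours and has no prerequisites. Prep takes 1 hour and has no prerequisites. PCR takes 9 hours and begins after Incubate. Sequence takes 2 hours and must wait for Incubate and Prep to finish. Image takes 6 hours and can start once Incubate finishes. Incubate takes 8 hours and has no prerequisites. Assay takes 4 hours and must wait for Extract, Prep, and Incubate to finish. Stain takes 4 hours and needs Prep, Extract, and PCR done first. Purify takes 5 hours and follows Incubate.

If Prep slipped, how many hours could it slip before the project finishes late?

16

Incubate→PCR→Stain→Quantify = 8+9+4+7 = 28 sets the makespan at 28 hours.
Prep finishes as early as 1 and must finish by 17.
Float = 28 − 12 = 16.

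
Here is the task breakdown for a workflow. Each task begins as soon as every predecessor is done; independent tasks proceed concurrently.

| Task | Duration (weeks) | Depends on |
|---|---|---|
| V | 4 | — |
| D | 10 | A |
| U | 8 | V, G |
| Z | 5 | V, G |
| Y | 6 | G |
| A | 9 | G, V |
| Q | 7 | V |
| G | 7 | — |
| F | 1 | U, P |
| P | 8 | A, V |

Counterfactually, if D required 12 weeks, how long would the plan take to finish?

28

Baseline: G→A→D = 7+9+10 = 26 → 26 weeks.
D is on the critical path; changing it to 12 makes that path 28 weeks.
The critical path is still G→A→D; finish is now 28 weeks.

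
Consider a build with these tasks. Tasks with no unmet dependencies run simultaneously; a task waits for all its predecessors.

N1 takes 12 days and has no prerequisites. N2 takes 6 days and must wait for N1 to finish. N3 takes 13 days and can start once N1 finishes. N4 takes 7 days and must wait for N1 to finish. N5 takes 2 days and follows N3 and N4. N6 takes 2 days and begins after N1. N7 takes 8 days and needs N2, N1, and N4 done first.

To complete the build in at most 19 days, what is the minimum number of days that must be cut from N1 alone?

8

Current finish: 27 days; target: 19.
N1 is on every critical path, so each day cut from N1 cuts the finish by one (this holds down to a finish of 16).
Need 27 − 19 = 8 days off N1 → N1 becomes 4 days, finish becomes 19.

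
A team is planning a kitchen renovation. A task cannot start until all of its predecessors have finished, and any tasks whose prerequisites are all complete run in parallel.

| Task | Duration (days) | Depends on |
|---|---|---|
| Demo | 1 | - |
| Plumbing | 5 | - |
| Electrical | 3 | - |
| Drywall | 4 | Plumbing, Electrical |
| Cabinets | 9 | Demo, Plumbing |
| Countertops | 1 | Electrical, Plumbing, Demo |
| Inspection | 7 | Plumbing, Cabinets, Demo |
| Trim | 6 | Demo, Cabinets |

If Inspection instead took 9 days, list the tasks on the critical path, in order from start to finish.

Baseline: Plumbing→Cabinets→Inspection = 5+9+7 = 21 → 21 days.
Inspection lies on that path, so at 9 days the path becomes 23 days.
The critical path is still Plumbing→Cabinets→Inspection; finish is now 23 days.

Plumbing, Cabinets, Inspection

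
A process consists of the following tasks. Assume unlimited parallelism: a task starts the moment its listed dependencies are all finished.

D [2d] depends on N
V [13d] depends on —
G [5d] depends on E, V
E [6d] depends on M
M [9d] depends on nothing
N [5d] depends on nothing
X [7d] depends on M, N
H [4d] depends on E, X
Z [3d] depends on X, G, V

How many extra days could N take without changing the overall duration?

7

Critical path: M→E→G→Z = 9+6+5+3 = 23, so the finish is 23 days.
N finishes as early as 5 and must finish by 12.
Float = 23 − 16 = 7.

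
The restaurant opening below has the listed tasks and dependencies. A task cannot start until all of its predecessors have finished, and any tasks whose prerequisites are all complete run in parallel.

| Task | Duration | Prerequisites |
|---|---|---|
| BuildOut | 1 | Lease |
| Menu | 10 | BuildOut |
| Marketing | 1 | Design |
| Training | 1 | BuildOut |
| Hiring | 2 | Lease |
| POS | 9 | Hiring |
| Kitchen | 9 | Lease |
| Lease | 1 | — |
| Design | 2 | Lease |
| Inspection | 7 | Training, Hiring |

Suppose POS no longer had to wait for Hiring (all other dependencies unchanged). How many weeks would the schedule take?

Original critical path: Lease→BuildOut→Menu = 1+1+10 = 12 ⇒ 12 weeks.
Without Hiring→POS, POS's earliest start moves from 3 to 0.
After: Lease→BuildOut→Menu = 1+1+10 = 12 → 12 weeks.

12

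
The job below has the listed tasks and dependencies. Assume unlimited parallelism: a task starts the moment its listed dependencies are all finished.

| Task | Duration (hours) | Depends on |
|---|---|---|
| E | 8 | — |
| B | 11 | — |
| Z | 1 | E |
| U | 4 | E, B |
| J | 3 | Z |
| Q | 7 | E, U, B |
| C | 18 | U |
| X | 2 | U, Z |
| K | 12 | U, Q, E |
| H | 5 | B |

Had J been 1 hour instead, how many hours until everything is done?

Actual critical path: B→U→Q→K = 11+4+7+12 = 34 ⇒ 34 hours.
J has 22 hours of float (longest path through it is 12).
No other chain overtakes it, so the finish is 34 hours.

34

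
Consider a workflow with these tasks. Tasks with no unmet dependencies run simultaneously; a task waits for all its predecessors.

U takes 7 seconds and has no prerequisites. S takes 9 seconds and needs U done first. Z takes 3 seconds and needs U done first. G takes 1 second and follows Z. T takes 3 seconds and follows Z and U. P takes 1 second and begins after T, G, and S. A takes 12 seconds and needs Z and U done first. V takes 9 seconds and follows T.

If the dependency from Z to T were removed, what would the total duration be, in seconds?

Original critical path: U→Z→T→V = 7+3+3+9 = 22 ⇒ 22 seconds.
Without Z→T, T's earliest start moves from 10 to 7.
New critical path: U→Z→A = 7+3+12 = 22 ⇒ 22 seconds.

22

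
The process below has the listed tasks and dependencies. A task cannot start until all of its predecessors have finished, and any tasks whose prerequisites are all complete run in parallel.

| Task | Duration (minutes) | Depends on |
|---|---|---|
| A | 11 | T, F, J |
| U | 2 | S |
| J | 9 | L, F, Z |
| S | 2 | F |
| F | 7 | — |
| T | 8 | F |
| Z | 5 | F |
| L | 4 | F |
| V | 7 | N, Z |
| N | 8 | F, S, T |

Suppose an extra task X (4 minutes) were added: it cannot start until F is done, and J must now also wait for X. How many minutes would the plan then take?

32

Originally the plan takes 32 minutes.
With X inserted, J now waits for max(L, F, Z, X).
New critical path: F→Z→J→A = 7+5+9+11 = 32 ⇒ 32 minutes.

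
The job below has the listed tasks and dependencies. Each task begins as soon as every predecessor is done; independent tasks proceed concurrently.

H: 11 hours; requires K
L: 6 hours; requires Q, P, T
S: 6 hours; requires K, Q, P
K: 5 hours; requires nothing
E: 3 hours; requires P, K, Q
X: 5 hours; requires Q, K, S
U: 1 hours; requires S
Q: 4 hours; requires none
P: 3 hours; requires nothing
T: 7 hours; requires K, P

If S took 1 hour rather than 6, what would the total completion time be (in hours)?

18

As given, the longest chain is K→T→L = 5+7+6 = 18, so the finish is 18 hours.
The longest path through S is only 16 hours, so S has float 2.
No other chain overtakes it, so the finish is 18 hours.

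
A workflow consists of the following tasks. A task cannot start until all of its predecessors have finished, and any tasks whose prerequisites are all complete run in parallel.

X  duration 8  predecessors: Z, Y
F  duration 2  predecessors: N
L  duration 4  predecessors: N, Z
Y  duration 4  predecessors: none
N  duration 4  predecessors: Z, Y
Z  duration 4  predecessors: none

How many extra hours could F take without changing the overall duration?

Critical path: Y→X = 4+8 = 12, so the finish is 12 hours.
The longest chain containing F totals 10 hours.
Float = 12 − 10 = 2.

2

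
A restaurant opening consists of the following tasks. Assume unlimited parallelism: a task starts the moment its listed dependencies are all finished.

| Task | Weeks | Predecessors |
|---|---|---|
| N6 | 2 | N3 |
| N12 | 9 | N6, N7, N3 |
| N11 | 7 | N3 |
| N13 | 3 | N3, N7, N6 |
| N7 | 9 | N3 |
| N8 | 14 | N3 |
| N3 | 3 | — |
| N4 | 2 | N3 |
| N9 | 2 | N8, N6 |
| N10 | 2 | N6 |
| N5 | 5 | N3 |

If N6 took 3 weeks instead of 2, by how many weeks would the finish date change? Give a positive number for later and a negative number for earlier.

Baseline: N3→N7→N12 = 3+9+9 = 21 → 21 weeks.
N6 has 7 weeks of float (longest path through it is 14).
That remains the longest chain; total 21 weeks.
Change in finish: 21 − 21 = +0 weeks.

0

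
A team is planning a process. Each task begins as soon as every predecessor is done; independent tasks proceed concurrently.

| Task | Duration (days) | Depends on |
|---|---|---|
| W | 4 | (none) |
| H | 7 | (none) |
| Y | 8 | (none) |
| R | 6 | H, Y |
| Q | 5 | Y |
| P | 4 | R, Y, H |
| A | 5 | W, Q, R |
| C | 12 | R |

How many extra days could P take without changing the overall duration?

8

Critical path: Y→R→C = 8+6+12 = 26, so the finish is 26 days.
P finishes as early as 18 and must finish by 26.
Slack of P = 22 − 14 = 8 days.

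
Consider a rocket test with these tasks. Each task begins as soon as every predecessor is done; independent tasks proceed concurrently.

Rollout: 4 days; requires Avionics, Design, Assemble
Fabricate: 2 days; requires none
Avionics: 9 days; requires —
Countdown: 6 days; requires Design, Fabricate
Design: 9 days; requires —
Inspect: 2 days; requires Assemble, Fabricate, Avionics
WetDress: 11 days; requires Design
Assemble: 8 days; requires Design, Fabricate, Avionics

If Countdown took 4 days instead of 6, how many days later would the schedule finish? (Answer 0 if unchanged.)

Baseline: Design→Assemble→Rollout = 9+8+4 = 21 → 21 days.
Countdown is off the critical path — its longest chain is 15 days, giving 6 of slack.
That remains the longest chain; total 21 days.
Change in finish: 21 − 21 = +0 days.

0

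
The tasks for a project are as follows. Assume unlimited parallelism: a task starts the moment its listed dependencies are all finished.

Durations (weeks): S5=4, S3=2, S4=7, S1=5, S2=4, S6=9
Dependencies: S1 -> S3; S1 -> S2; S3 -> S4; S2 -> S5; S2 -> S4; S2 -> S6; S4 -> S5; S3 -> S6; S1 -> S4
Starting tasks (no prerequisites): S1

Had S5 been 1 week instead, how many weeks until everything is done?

18

The binding path is S1→S2→S4→S5 = 5+4+7+4 = 20; finish at 20 weeks.
Since S5 is critical, the -3 change carries straight to that chain (now 17 weeks).
The binding chain switches to S1→S2→S6 = 5+4+9 = 18; finish 18 weeks.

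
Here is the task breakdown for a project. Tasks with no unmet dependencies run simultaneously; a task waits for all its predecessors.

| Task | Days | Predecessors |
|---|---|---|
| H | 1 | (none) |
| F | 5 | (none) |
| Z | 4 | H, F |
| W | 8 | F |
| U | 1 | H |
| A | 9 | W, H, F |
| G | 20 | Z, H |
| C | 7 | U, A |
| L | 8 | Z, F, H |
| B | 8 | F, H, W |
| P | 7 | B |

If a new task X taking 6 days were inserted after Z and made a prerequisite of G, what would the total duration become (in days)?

35

Originally the job takes 29 days.
With X inserted, G now waits for max(Z, H, X).
New critical path: F→Z→X→G = 5+4+6+20 = 35 ⇒ 35 days.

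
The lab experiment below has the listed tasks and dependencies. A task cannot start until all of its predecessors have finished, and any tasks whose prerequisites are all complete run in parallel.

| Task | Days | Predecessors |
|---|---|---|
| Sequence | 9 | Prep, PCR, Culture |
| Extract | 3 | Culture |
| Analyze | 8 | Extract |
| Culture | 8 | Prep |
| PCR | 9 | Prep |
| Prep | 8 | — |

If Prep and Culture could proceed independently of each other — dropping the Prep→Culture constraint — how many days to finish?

26

With the dependency in place, Prep→Culture→Extract→Analyze = 8+8+3+8 = 27 sets the finish at 27 days.
Without Prep→Culture, Culture's earliest start moves from 8 to 0.
New critical path: Prep→PCR→Sequence = 8+9+9 = 26 ⇒ 26 days.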